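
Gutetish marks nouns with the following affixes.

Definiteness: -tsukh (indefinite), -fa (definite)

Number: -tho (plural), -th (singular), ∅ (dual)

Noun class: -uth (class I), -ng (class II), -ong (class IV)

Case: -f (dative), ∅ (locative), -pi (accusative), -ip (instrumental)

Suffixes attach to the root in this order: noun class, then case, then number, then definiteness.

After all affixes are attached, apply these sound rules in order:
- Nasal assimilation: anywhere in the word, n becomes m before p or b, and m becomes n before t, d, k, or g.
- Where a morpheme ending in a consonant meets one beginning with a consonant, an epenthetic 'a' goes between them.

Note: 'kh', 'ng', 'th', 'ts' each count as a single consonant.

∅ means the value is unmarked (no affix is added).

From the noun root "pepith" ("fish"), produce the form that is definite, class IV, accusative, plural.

Attach noun class class IV -ong → pepithong.
Attach case accusative -pi → pepithongpi.
Attach number plural -tho → pepithongpitho.
Attach definiteness definite -fa → pepithongpithofa.
Nasal assimilation: no change.
Apply epenthesis: pepithongpithofa → pepithongapithofa.

pepithongapithofa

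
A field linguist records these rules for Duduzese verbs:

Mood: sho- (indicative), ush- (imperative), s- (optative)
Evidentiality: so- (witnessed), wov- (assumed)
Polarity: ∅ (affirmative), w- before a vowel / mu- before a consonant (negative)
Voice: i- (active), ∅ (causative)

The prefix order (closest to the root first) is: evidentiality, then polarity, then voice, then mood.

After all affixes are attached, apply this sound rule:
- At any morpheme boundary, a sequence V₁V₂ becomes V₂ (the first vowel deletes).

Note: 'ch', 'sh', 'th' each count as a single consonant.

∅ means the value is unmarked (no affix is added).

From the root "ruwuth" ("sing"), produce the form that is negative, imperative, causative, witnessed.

ushmusoruwuth

Attach evidentiality witnessed so- → soruwuth.
Attach polarity negative mu- (before consonant 's') → musoruwuth.
voice = causative: zero marking, form stays musoruwuth.
Attach mood imperative ush- → ushmusoruwuth.
Vowel deletion: no change.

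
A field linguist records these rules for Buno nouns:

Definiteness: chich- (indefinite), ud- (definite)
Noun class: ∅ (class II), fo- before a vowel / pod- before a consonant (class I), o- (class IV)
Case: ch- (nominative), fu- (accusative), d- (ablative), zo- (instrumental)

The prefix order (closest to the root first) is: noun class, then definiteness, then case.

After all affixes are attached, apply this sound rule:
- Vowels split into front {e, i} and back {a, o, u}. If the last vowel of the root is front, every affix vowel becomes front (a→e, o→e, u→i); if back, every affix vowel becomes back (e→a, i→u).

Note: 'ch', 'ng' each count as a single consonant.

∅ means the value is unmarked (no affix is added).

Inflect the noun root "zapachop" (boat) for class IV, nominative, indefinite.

chchuchozapachop

Attach noun class class IV o- → ozapachop.
Attach definiteness indefinite chich- → chichozapachop.
Attach case nominative ch- → chchichozapachop.
Apply vowel harmony: chchichozapachop → chchuchozapachop.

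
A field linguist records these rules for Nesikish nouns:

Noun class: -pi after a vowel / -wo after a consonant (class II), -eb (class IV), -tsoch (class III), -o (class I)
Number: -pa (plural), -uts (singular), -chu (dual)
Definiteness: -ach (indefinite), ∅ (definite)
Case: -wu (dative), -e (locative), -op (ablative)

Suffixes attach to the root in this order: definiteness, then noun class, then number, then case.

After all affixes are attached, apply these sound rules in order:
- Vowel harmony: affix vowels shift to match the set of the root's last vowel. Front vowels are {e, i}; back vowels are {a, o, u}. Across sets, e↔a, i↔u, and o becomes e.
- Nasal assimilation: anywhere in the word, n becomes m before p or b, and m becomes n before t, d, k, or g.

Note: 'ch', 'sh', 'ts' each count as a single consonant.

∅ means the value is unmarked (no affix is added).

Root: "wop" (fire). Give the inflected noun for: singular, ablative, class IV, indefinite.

Attach definiteness indefinite -ach → wopach.
Attach noun class class IV -eb → wopacheb.
Attach number singular -uts → wopachebuts.
Attach case ablative -op → wopachebutsop.
Apply vowel harmony: wopachebutsop → wopachabutsop.
Nasal assimilation: no change.

wopachabutsop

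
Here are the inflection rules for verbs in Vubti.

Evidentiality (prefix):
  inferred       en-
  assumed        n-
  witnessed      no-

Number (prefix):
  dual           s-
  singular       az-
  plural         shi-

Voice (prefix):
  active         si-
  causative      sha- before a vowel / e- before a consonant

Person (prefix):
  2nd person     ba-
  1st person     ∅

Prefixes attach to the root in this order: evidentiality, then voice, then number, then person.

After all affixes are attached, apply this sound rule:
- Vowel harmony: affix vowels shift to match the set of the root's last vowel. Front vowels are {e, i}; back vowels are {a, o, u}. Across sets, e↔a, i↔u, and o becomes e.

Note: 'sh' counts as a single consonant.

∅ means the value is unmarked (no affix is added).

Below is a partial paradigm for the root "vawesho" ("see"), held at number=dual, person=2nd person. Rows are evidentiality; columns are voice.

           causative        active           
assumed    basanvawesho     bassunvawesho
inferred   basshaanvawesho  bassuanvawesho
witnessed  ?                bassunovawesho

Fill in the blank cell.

Attach evidentiality witnessed no- → novawesho.
Attach voice causative e- (before consonant 'n') → enovawesho.
Attach number dual s- → senovawesho.
Attach person 2nd person ba- → basenovawesho.
Apply vowel harmony: basenovawesho → basanovawesho.

basanovawesho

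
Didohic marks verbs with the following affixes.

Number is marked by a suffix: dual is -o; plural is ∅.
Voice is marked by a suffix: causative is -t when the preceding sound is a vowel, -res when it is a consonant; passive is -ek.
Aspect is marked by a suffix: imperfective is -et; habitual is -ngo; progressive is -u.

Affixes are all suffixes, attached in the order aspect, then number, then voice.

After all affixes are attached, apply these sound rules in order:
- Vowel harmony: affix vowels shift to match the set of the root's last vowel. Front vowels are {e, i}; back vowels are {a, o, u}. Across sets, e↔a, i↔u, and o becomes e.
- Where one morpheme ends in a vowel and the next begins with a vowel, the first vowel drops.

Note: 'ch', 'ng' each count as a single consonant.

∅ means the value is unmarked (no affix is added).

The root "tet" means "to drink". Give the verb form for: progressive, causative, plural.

tetit

Attach aspect progressive -u → tetu.
number = plural: zero marking, form stays tetu.
Attach voice causative -t (after vowel 'u') → tetut.
Apply vowel harmony: tetut → tetit.
Vowel deletion: no change.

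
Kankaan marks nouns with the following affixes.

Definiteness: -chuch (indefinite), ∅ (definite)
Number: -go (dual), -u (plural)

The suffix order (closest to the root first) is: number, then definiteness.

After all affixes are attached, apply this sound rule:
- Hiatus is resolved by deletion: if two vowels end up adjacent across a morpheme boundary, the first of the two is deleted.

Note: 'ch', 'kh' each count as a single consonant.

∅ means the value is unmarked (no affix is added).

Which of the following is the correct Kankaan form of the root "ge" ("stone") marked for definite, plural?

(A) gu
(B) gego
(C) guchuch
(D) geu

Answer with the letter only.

Attach number plural -u → geu.
definiteness = definite: zero marking, form stays geu.
Apply vowel deletion: geu → gu.
So the correct form is gu, option (A).
(B) gego is wrong: it uses dual instead of plural for number.
(C) guchuch is wrong: it uses indefinite instead of definite for definiteness.
(D) geu is wrong: it fails to apply the sound rule(s).

A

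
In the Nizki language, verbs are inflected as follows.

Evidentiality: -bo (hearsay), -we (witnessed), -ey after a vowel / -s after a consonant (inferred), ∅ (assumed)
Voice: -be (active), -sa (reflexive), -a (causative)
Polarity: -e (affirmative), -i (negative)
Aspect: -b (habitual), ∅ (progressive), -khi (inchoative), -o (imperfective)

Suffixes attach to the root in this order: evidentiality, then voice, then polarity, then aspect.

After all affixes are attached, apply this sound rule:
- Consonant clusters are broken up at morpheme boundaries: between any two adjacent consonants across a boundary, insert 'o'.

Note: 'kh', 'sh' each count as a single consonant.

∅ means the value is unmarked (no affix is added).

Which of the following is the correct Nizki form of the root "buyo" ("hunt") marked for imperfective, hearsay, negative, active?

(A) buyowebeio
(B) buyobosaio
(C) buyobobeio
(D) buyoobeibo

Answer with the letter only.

Attach evidentiality hearsay -bo → buyobo.
Attach voice active -be → buyobobe.
Attach polarity negative -i → buyobobei.
Attach aspect imperfective -o → buyobobeio.
Epenthesis: no change.
So the correct form is buyobobeio, option (C).
(A) buyowebeio is wrong: it uses witnessed instead of hearsay for evidentiality.
(D) buyoobeibo is wrong: it has the affixes in the wrong order.
(B) buyobosaio is wrong: it uses reflexive instead of active for voice.

C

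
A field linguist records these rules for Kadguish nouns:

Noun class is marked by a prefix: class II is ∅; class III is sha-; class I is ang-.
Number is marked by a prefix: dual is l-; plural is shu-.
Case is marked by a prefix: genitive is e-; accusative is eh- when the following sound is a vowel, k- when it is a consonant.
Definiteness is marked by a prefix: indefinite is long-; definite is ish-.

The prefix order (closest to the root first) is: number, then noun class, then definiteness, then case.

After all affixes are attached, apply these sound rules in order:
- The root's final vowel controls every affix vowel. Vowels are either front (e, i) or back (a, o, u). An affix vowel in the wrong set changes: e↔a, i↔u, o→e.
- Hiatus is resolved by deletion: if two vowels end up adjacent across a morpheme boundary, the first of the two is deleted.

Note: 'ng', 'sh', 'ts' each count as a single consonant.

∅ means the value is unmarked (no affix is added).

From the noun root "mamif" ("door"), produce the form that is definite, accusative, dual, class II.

ehishlmamif

Attach number dual l- → lmamif.
noun class = class II: zero marking, form stays lmamif.
Attach definiteness definite ish- → ishlmamif.
Attach case accusative eh- (before vowel 'i') → ehishlmamif.
Vowel harmony: no change.
Vowel deletion: no change.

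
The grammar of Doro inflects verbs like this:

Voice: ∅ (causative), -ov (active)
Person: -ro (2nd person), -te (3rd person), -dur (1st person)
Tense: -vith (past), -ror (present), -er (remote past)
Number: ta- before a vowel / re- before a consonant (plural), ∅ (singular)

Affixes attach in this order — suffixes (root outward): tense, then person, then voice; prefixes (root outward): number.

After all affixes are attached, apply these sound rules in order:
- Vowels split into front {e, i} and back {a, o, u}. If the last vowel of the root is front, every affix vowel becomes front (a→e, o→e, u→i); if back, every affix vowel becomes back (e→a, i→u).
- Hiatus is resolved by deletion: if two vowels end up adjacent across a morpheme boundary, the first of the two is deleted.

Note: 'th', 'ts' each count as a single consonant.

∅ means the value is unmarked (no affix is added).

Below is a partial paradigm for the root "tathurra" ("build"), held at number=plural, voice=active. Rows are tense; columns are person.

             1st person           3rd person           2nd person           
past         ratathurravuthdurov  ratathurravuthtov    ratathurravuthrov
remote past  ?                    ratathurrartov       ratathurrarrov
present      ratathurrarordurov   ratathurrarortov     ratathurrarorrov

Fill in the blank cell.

Attach tense remote past -er → tathurraer.
Attach number plural re- (before consonant 't') → retathurraer.
Attach person 1st person -dur → retathurraerdur.
Attach voice active -ov → retathurraerdurov.
Apply vowel harmony: retathurraerdurov → ratathurraardurov.
Apply vowel deletion: ratathurraardurov → ratathurrardurov.

ratathurrardurov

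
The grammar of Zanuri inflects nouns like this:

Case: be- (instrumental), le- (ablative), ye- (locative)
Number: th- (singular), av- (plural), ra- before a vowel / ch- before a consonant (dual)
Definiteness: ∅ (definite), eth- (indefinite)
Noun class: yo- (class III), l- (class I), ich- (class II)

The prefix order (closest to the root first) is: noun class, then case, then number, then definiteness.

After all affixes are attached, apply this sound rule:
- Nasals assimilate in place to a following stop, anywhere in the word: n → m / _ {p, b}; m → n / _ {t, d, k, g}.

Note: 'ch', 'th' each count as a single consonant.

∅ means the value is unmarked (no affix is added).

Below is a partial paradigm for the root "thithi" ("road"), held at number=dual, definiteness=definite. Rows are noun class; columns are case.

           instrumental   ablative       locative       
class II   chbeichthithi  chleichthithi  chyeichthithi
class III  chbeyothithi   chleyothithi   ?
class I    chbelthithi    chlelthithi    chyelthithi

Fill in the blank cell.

chyeyothithi

Attach noun class class III yo- → yothithi.
Attach case locative ye- → yeyothithi.
Attach number dual ch- (before consonant 'y') → chyeyothithi.
definiteness = definite: zero marking, form stays chyeyothithi.
Nasal assimilation: no change.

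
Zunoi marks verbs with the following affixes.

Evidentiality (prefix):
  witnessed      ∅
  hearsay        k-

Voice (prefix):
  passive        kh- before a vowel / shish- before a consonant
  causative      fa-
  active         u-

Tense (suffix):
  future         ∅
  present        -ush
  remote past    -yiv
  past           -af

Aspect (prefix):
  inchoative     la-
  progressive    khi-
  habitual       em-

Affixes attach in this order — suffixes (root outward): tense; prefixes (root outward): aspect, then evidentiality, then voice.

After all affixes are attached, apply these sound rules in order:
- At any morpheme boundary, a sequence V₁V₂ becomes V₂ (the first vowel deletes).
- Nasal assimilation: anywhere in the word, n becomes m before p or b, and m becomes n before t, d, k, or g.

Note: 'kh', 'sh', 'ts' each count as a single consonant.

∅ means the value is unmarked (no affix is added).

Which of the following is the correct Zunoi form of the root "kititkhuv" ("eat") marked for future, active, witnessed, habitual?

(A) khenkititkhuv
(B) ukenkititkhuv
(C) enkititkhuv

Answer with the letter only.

C

Attach aspect habitual em- → emkititkhuv.
evidentiality = witnessed: zero marking, form stays emkititkhuv.
Attach voice active u- → uemkititkhuv.
tense = future: zero marking, form stays uemkititkhuv.
Apply vowel deletion: uemkititkhuv → emkititkhuv.
Apply nasal assimilation: emkititkhuv → enkititkhuv.
So the correct form is enkititkhuv, option (C).
(A) khenkititkhuv is wrong: it uses passive instead of active for voice.
(B) ukenkititkhuv is wrong: it uses hearsay instead of witnessed for evidentiality.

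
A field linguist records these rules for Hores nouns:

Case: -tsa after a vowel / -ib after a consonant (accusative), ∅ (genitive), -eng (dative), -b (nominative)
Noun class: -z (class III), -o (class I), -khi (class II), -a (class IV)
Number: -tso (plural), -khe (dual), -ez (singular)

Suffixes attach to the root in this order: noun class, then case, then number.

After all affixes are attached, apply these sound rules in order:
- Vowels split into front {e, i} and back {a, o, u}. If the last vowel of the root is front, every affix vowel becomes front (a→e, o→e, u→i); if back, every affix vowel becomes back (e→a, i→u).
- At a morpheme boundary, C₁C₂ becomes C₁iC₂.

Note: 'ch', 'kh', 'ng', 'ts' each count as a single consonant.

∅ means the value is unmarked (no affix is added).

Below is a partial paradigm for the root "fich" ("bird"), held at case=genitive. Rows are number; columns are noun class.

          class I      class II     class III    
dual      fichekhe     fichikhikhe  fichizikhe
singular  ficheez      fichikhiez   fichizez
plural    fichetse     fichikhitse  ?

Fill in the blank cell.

fichizitse

Attach noun class class III -z → fichz.
case = genitive: zero marking, form stays fichz.
Attach number plural -tso → fichztso.
Apply vowel harmony: fichztso → fichztse.
Apply epenthesis: fichztse → fichizitse.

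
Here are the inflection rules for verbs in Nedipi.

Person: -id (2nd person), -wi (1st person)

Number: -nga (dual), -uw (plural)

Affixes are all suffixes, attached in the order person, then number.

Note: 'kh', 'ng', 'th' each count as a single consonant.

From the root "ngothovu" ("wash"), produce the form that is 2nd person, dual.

ngothovuidnga

Attach person 2nd person -id → ngothovuid.
Attach number dual -nga → ngothovuidnga.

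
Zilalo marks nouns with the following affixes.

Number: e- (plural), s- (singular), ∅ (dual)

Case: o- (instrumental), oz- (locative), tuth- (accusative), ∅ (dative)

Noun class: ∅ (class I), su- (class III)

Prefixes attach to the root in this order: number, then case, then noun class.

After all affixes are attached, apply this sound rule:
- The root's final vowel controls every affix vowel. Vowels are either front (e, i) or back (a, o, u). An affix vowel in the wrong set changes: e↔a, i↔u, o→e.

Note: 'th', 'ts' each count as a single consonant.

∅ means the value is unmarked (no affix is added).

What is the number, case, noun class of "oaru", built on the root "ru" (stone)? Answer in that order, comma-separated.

plural, instrumental, class I

Segment: o-e-ru.
number: e- → plural.
case: o- → instrumental.
noun class: ∅ → class I.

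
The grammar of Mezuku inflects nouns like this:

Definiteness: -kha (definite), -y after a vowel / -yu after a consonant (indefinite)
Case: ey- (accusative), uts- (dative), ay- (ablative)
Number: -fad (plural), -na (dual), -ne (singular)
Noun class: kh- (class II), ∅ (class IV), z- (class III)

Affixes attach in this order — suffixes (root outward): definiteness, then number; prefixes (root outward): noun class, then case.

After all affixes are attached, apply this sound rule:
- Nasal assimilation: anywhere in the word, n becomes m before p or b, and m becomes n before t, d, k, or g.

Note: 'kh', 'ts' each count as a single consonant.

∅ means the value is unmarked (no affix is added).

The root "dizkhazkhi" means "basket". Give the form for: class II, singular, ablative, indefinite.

aykhdizkhazkhiyne

Attach noun class class II kh- → khdizkhazkhi.
Attach definiteness indefinite -y (after vowel 'i') → khdizkhazkhiy.
Attach case ablative ay- → aykhdizkhazkhiy.
Attach number singular -ne → aykhdizkhazkhiyne.
Nasal assimilation: no change.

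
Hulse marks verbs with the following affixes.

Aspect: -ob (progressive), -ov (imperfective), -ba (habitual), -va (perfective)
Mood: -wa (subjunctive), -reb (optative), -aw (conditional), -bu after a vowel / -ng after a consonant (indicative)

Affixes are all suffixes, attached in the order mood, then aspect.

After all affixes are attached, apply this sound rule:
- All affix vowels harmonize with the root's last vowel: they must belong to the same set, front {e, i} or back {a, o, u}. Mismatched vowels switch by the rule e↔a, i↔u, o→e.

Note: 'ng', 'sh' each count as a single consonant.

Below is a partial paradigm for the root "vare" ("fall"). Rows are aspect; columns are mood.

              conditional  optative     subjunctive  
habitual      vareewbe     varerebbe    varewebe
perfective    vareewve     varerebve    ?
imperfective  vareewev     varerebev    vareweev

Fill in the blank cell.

vareweve

Attach mood subjunctive -wa → varewa.
Attach aspect perfective -va → varewava.
Apply vowel harmony: varewava → vareweve.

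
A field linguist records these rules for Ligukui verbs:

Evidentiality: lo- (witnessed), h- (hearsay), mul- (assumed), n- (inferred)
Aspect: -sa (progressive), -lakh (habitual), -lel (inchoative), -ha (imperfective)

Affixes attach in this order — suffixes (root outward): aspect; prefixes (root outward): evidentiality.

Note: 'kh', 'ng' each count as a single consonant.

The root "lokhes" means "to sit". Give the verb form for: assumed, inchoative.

mullokheslel

Attach evidentiality assumed mul- → mullokhes.
Attach aspect inchoative -lel → mullokheslel.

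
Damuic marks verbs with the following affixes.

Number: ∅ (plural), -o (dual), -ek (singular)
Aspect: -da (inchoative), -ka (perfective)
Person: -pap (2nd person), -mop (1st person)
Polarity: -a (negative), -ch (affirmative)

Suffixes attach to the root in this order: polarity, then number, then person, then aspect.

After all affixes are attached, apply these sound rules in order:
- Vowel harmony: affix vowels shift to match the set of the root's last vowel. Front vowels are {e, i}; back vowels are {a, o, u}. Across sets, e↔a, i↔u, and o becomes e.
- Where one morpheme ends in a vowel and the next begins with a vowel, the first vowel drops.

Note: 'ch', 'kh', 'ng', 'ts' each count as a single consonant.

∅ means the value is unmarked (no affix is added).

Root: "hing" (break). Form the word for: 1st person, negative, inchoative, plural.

Attach polarity negative -a → hinga.
number = plural: zero marking, form stays hinga.
Attach person 1st person -mop → hingamop.
Attach aspect inchoative -da → hingamopda.
Apply vowel harmony: hingamopda → hingemepde.
Vowel deletion: no change.

hingemepde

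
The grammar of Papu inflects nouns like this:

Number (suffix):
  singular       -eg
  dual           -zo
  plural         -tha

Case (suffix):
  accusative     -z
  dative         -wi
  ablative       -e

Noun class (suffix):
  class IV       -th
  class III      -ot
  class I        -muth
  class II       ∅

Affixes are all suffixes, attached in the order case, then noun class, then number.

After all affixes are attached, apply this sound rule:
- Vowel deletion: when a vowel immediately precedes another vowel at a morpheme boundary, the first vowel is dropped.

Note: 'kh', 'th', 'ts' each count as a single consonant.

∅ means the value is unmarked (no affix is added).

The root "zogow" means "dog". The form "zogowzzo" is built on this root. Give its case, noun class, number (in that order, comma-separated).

Segment: zogow-z-zo.
case: -z → accusative.
noun class: ∅ → class II.
number: -zo → dual.

accusative, class II, dual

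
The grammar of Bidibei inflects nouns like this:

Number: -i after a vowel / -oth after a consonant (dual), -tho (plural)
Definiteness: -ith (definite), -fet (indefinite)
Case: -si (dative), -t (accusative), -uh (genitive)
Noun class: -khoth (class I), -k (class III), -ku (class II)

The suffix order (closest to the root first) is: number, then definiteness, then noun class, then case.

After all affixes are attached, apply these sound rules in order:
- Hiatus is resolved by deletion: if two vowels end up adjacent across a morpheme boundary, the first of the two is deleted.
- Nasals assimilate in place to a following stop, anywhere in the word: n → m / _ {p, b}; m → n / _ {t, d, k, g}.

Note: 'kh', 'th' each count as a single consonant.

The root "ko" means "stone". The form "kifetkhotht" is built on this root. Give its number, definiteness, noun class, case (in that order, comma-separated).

Segment: ko-i-fet-khoth-t.
number: -i/oth → dual.
definiteness: -fet → indefinite.
noun class: -khoth → class I.
case: -t → accusative.

dual, indefinite, class I, accusative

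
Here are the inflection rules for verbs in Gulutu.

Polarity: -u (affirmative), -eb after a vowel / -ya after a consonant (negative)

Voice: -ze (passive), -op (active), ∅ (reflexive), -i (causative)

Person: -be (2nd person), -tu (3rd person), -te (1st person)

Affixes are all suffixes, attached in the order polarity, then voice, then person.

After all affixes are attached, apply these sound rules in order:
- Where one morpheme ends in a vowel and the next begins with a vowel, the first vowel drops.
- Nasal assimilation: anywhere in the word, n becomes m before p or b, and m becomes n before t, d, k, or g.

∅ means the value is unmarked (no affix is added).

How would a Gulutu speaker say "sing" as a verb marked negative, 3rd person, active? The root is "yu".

Attach polarity negative -eb (after vowel 'u') → yueb.
Attach voice active -op → yuebop.
Attach person 3rd person -tu → yueboptu.
Apply vowel deletion: yueboptu → yeboptu.
Nasal assimilation: no change.

yeboptu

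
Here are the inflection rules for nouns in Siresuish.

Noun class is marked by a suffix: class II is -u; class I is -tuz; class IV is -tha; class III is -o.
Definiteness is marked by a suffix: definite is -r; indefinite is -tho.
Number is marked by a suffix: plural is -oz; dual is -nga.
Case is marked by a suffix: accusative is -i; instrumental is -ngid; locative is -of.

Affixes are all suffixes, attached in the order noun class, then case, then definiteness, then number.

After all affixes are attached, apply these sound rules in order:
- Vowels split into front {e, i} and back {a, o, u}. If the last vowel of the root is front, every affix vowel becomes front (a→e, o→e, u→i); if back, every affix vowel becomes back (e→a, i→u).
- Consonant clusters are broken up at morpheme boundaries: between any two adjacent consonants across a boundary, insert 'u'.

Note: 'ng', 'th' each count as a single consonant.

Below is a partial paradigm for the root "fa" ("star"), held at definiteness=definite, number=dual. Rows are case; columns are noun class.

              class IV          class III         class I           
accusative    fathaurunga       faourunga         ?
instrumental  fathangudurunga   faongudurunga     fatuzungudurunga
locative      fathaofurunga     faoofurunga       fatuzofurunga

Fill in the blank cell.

Attach noun class class I -tuz → fatuz.
Attach case accusative -i → fatuzi.
Attach definiteness definite -r → fatuzir.
Attach number dual -nga → fatuzirnga.
Apply vowel harmony: fatuzirnga → fatuzurnga.
Apply epenthesis: fatuzurnga → fatuzurunga.

fatuzurunga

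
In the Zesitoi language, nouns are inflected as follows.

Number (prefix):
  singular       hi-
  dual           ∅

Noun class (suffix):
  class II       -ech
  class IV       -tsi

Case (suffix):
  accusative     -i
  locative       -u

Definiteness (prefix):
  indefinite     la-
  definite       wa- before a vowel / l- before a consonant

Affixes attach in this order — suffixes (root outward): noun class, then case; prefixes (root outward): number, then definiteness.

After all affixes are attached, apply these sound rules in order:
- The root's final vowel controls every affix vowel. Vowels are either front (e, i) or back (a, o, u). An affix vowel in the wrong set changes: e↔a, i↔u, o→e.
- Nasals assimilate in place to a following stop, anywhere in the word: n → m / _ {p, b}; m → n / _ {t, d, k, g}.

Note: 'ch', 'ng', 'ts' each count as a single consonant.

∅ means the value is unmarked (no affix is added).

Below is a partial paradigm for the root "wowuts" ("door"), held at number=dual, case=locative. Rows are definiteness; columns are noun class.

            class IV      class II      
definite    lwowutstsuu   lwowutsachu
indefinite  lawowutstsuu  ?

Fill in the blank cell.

lawowutsachu

number = dual: zero marking, form stays wowuts.
Attach definiteness indefinite la- → lawowuts.
Attach noun class class II -ech → lawowutsech.
Attach case locative -u → lawowutsechu.
Apply vowel harmony: lawowutsechu → lawowutsachu.
Nasal assimilation: no change.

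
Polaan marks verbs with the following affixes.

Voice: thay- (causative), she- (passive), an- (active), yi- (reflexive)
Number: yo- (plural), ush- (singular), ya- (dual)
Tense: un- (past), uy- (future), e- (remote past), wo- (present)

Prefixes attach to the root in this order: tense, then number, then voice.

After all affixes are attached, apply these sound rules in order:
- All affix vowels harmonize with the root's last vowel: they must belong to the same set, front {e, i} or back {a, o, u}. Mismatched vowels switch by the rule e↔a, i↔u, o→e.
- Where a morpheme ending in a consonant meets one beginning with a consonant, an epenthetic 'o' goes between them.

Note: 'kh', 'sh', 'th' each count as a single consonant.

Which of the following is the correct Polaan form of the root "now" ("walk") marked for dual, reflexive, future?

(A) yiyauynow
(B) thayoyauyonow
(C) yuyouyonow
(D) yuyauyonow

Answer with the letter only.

Attach tense future uy- → uynow.
Attach number dual ya- → yauynow.
Attach voice reflexive yi- → yiyauynow.
Apply vowel harmony: yiyauynow → yuyauynow.
Apply epenthesis: yuyauynow → yuyauyonow.
So the correct form is yuyauyonow, option (D).
(B) thayoyauyonow is wrong: it uses causative instead of reflexive for voice.
(C) yuyouyonow is wrong: it uses plural instead of dual for number.
(A) yiyauynow is wrong: it fails to apply the sound rule(s).

D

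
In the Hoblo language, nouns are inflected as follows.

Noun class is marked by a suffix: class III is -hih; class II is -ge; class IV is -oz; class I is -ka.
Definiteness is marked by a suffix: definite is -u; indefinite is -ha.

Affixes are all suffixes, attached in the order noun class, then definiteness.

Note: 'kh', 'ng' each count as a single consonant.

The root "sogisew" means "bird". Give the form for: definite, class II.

sogisewgeu

Attach noun class class II -ge → sogisewge.
Attach definiteness definite -u → sogisewgeu.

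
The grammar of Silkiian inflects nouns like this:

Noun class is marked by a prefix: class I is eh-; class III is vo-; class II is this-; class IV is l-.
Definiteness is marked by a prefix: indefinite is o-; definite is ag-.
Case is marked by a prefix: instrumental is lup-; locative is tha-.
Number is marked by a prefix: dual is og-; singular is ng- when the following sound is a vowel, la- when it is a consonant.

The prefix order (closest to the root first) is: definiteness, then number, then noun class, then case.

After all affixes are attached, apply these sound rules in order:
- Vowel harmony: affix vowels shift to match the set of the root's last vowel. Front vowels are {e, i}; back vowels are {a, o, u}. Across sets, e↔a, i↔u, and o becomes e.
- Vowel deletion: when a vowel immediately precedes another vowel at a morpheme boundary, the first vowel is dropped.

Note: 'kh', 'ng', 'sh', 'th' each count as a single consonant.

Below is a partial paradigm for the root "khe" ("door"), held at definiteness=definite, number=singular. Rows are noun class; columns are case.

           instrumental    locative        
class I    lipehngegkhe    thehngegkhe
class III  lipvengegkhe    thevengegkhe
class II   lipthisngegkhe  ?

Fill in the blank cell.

thethisngegkhe

Attach definiteness definite ag- → agkhe.
Attach number singular ng- (before vowel 'a') → ngagkhe.
Attach noun class class II this- → thisngagkhe.
Attach case locative tha- → thathisngagkhe.
Apply vowel harmony: thathisngagkhe → thethisngegkhe.
Vowel deletion: no change.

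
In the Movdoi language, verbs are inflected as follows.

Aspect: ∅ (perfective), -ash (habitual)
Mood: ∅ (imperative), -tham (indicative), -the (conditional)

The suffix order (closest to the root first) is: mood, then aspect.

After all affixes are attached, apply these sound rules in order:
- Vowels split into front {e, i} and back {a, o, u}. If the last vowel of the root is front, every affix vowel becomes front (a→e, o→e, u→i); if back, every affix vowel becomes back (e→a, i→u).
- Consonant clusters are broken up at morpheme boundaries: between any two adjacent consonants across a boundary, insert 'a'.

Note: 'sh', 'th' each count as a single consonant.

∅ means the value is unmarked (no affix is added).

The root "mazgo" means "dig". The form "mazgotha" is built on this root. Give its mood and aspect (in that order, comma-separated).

Segment: mazgo-the.
mood: -the → conditional.
aspect: ∅ → perfective.

conditional, perfective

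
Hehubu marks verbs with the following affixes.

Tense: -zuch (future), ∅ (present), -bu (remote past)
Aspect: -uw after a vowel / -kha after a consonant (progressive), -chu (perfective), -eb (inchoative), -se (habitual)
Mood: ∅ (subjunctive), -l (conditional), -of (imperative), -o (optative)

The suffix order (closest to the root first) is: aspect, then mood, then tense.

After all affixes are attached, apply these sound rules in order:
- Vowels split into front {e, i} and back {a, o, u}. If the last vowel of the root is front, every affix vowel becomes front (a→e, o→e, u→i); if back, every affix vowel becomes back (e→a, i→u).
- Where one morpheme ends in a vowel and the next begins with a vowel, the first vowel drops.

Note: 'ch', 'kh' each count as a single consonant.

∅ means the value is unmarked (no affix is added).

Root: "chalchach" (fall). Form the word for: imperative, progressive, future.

chalchachkhofzuch

Attach aspect progressive -kha (after consonant 'ch') → chalchachkha.
Attach mood imperative -of → chalchachkhaof.
Attach tense future -zuch → chalchachkhaofzuch.
Vowel harmony: no change.
Apply vowel deletion: chalchachkhaofzuch → chalchachkhofzuch.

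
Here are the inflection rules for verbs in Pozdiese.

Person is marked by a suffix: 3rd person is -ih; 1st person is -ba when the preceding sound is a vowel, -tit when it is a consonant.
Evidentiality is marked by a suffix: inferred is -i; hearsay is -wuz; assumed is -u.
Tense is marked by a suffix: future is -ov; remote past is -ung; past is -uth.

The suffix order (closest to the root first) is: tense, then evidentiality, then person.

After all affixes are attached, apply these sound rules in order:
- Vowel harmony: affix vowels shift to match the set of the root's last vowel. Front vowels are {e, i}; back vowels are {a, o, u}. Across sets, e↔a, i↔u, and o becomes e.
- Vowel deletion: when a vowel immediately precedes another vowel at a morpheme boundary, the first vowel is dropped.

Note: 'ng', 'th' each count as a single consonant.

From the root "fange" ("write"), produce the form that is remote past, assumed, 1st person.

Attach tense remote past -ung → fangeung.
Attach evidentiality assumed -u → fangeungu.
Attach person 1st person -ba (after vowel 'u') → fangeunguba.
Apply vowel harmony: fangeunguba → fangeingibe.
Apply vowel deletion: fangeingibe → fangingibe.

fangingibe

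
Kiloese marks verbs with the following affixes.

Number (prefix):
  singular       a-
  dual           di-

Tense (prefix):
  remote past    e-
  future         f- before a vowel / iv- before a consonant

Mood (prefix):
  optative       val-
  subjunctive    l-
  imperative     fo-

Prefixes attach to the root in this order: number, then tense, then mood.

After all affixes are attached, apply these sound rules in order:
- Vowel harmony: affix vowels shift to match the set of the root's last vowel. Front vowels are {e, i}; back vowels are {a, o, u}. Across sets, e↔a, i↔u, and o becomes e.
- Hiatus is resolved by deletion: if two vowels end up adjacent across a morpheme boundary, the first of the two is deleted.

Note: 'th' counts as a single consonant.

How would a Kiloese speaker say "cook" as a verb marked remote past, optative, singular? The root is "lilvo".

Attach number singular a- → alilvo.
Attach tense remote past e- → ealilvo.
Attach mood optative val- → valealilvo.
Apply vowel harmony: valealilvo → valaalilvo.
Apply vowel deletion: valaalilvo → valalilvo.

valalilvo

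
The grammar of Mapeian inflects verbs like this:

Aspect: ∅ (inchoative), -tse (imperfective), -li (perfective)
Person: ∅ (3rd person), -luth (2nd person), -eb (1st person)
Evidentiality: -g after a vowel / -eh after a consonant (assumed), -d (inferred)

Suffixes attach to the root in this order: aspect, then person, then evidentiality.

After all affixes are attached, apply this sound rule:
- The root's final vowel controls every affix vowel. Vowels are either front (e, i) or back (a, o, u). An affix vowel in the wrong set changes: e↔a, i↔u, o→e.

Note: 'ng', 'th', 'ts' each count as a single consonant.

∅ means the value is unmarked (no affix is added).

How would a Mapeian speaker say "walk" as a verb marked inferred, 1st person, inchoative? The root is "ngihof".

aspect = inchoative: zero marking, form stays ngihof.
Attach person 1st person -eb → ngihofeb.
Attach evidentiality inferred -d → ngihofebd.
Apply vowel harmony: ngihofebd → ngihofabd.

ngihofabd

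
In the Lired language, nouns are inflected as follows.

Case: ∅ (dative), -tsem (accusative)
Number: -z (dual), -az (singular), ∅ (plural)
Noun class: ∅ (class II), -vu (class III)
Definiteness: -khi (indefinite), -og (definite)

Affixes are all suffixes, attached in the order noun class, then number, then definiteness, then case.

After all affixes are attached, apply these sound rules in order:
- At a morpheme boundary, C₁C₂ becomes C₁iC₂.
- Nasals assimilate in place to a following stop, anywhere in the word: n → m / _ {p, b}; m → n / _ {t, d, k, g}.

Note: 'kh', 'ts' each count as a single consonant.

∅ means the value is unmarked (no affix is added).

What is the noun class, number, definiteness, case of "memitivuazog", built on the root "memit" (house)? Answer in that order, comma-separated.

Segment: memit-vu-az-og.
noun class: -vu → class III.
number: -az → singular.
definiteness: -og → definite.
case: ∅ → dative.

class III, singular, definite, dative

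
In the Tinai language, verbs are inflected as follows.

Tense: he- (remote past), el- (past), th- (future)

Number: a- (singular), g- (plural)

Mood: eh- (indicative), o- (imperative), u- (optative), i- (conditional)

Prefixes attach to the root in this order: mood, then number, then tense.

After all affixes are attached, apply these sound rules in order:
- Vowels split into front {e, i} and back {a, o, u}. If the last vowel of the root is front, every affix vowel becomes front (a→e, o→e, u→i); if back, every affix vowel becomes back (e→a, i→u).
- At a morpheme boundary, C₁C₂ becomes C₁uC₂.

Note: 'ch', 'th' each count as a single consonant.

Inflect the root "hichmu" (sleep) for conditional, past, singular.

Attach mood conditional i- → ihichmu.
Attach number singular a- → aihichmu.
Attach tense past el- → elaihichmu.
Apply vowel harmony: elaihichmu → alauhichmu.
Epenthesis: no change.

alauhichmu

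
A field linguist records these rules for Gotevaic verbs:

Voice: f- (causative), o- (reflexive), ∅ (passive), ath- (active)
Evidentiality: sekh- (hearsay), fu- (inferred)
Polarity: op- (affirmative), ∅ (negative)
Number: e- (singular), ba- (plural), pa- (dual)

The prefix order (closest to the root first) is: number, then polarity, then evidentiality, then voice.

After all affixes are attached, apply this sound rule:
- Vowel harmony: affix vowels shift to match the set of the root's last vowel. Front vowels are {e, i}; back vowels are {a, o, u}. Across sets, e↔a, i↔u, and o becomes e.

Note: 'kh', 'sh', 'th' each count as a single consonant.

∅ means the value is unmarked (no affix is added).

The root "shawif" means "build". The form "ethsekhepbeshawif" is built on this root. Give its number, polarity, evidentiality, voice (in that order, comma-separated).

Segment: ath-sekh-op-ba-shawif.
number: ba- → plural.
polarity: op- → affirmative.
evidentiality: sekh- → hearsay.
voice: ath- → active.

plural, affirmative, hearsay, active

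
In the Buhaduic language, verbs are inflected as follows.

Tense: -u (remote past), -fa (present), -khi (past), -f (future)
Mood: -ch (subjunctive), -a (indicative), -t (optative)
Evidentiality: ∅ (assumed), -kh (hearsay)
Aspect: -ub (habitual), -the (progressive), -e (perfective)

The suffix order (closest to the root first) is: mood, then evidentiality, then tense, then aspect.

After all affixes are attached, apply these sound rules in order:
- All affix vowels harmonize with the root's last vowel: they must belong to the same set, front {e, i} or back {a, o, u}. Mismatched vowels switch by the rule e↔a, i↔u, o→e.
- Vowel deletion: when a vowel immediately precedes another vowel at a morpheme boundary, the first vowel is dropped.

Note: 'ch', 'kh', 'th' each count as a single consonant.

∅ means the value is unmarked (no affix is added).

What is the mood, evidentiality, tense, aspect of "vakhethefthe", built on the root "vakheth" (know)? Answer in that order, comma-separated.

Segment: vakheth-a-f-the.
mood: -a → indicative.
evidentiality: ∅ → assumed.
tense: -f → future.
aspect: -the → progressive.

indicative, assumed, future, progressive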